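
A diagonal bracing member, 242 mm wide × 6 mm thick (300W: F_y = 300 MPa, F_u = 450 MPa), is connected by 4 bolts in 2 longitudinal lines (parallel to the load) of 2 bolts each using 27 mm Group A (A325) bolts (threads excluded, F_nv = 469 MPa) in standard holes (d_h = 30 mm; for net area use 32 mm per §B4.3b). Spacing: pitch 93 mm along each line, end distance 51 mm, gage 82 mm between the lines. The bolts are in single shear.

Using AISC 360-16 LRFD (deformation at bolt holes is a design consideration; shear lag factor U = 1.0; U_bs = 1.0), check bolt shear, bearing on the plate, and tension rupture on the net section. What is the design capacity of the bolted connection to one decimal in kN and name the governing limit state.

Bolt shear: A_b = π(27)²/4 = 572.56 mm². φR_n = 0.75 × 469 × 572.56 × 4 × 1 = 805.6 kN.
Bearing (6 mm plate, F_u = 450 MPa): end bolts L_c = 51 − 30/2 = 36, R_n = min(1.2×36×6×450, 2.4×27×6×450) = 116.64 kN/bolt; interior L_c = 93 − 30 = 63, R_n = 174.96 kN/bolt. φR_n = 0.75 × (2×116.64 + 2×174.96) = 437.4 kN.
Tension rupture (net): A_n = (242 − 2×32)×6 = 1068 mm² (U = 1.0, A_e = A_n). φR_n = 0.75 × 450 × 1068 = 360.5 kN.
Governing: min(805.6, 437.4, 360.5) = 360.5 kN → net-section rupture.

360.5 kN (net-section rupture governs)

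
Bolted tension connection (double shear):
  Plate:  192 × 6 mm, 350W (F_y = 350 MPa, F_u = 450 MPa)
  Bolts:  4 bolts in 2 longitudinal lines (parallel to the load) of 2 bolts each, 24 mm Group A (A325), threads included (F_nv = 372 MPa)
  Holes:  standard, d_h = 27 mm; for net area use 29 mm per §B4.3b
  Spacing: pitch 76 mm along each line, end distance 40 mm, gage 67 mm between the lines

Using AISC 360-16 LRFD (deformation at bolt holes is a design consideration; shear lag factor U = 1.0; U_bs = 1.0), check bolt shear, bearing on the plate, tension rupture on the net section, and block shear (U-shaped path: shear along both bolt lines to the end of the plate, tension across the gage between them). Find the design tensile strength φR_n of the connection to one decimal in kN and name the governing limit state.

Bolt shear: A_b = π(24)²/4 = 452.39 mm². φR_n = 0.75 × 372 × 452.39 × 4 × 2 = 1009.7 kN.
Bearing (6 mm plate, F_u = 450 MPa): end bolts L_c = 40 − 27/2 = 26.5, R_n = min(1.2×26.5×6×450, 2.4×24×6×450) = 85.86 kN/bolt; interior L_c = 76 − 27 = 49, R_n = 155.52 kN/bolt. φR_n = 0.75 × (2×85.86 + 2×155.52) = 362.1 kN.
Tension rupture (net): A_n = (192 − 2×29)×6 = 804 mm² (U = 1.0, A_e = A_n). φR_n = 0.75 × 450 × 804 = 271.4 kN.
Block shear: shear path 2×[40+1×76] = 2×116 mm, A_gv = 1392, A_nv = 2×(116 − 1.5×29)×6 = 870 mm²; tension across gage: (67 − 1×29)×6 = 228 mm². R_n = min(0.6×450×870, 0.6×350×1392) + 1.0×450×228 = min(234.9, 292.32) + 102.6 = 337.5 kN. φR_n = 0.75 × 337.5 = 253.1 kN.
Governing: min(1009.7, 362.1, 271.4, 253.1) = 253.1 kN → block shear.

253.1 kN (block shear governs)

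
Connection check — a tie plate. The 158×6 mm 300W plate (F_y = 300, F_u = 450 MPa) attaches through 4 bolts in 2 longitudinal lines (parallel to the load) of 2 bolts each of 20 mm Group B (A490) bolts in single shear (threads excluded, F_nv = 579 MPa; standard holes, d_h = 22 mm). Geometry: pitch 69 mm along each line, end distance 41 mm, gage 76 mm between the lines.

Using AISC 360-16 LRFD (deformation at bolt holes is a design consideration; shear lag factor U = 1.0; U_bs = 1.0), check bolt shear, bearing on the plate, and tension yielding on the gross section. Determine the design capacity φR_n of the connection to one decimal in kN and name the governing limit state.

Bolt shear: A_b = π(20)²/4 = 314.16 mm². φR_n = 0.75 × 579 × 314.16 × 4 × 1 = 545.7 kN.
Bearing (6 mm plate, F_u = 450 MPa): end bolts L_c = 41 − 22/2 = 30, R_n = min(1.2×30×6×450, 2.4×20×6×450) = 97.2 kN/bolt; interior L_c = 69 − 22 = 47, R_n = 129.6 kN/bolt. φR_n = 0.75 × (2×97.2 + 2×129.6) = 340.2 kN.
Tension yield (gross): A_g = 158×6 = 948 mm². φR_n = 0.90 × 300 × 948 = 256.0 kN.
Governing: min(545.7, 340.2, 256.0) = 256.0 kN → gross-section yield.

256.0 kN (gross-section yield governs)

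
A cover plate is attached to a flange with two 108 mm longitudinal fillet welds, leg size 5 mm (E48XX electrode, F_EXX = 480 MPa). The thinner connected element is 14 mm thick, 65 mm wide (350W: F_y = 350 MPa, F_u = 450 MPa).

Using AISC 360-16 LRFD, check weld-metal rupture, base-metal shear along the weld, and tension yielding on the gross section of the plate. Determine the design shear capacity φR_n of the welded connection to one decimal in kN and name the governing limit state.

164.9 kN (weld metal governs)

Weld metal: throat = 0.707×5 = 3.535 mm, L = 2×108 = 216 mm. φR_n = 0.75 × 0.6 × 480 × 3.535 × 216 = 164.9 kN.
Base metal shear (14 mm plate): yield φR_n = 1.0×0.6×350×14×216 = 635.0 kN; rupture φR_n = 0.75×0.6×450×14×216 = 612.4 kN; take 612.4 kN (rupture).
Tension yield (gross): A_g = 65×14 = 910 mm². φR_n = 0.90 × 350 × 910 = 286.7 kN.
Governing: min(164.9, 612.4, 286.7) = 164.9 kN → weld metal.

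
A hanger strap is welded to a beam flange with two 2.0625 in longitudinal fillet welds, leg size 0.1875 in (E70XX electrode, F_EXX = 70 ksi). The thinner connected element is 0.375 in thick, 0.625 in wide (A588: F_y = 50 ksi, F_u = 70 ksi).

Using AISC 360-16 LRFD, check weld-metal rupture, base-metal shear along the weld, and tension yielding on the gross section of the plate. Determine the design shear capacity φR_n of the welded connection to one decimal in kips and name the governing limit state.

10.5 kips (gross-section yield governs)

Weld metal: throat = 0.707×0.1875 = 0.13256 in, L = 2×2.0625 = 4.125 in. φR_n = 0.75 × 0.6 × 70 × 0.13256 × 4.125 = 17.2 kips.
Base metal shear (0.375 in plate): yield φR_n = 1.0×0.6×50×0.375×4.125 = 46.4 kips; rupture φR_n = 0.75×0.6×70×0.375×4.125 = 48.7 kips; take 46.4 kips (yield).
Tension yield (gross): A_g = 0.625×0.375 = 0.23438 in². φR_n = 0.90 × 50 × 0.23438 = 10.5 kips.
Governing: min(17.2, 46.4, 10.5) = 10.5 kips → gross-section yield.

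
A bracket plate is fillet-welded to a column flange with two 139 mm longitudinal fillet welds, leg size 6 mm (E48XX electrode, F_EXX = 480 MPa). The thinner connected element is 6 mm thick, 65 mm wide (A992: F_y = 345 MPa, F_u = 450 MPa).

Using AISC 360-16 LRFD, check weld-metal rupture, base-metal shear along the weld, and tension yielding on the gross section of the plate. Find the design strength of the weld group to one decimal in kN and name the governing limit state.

121.1 kN (gross-section yield governs)

Weld metal: throat = 0.707×6 = 4.242 mm, L = 2×139 = 278 mm. φR_n = 0.75 × 0.6 × 480 × 4.242 × 278 = 254.7 kN.
Base metal shear (6 mm plate): yield φR_n = 1.0×0.6×345×6×278 = 345.3 kN; rupture φR_n = 0.75×0.6×450×6×278 = 337.8 kN; take 337.8 kN (rupture).
Tension yield (gross): A_g = 65×6 = 390 mm². φR_n = 0.90 × 345 × 390 = 121.1 kN.
Governing: min(254.7, 337.8, 121.1) = 121.1 kN → gross-section yield.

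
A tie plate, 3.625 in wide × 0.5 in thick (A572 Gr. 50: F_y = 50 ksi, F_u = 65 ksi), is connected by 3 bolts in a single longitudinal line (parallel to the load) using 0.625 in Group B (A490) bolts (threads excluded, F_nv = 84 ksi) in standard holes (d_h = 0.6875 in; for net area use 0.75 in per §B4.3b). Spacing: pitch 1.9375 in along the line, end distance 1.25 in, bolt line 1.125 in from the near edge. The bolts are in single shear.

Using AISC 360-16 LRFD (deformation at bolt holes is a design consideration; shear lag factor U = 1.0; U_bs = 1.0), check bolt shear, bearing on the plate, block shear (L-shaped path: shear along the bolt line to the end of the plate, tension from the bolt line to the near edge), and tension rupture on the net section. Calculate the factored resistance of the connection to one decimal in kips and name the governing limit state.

58.0 kips (bolt shear governs)

Bolt shear: A_b = π(0.625)²/4 = 0.3068 in². φR_n = 0.75 × 84 × 0.3068 × 3 × 1 = 58.0 kips.
Bearing (0.5 in plate, F_u = 65 ksi): end bolts L_c = 1.25 − 0.6875/2 = 0.90625, R_n = min(1.2×0.90625×0.5×65, 2.4×0.625×0.5×65) = 35.344 kips/bolt; interior L_c = 1.9375 − 0.6875 = 1.25, R_n = 48.75 kips/bolt. φR_n = 0.75 × (1×35.344 + 2×48.75) = 99.6 kips.
Block shear: shear path 1×[1.25+2×1.9375] = 1×5.125 in, A_gv = 2.5625, A_nv = 1×(5.125 − 2.5×0.75)×0.5 = 1.625 in²; tension to near edge: (1.125 − 0.5×0.75)×0.5 = 0.375 in². R_n = min(0.6×65×1.625, 0.6×50×2.5625) + 1.0×65×0.375 = min(63.375, 76.875) + 24.375 = 87.75 kips. φR_n = 0.75 × 87.75 = 65.8 kips.
Tension rupture (net): A_n = (3.625 − 1×0.75)×0.5 = 1.4375 in² (U = 1.0, A_e = A_n). φR_n = 0.75 × 65 × 1.4375 = 70.1 kips.
Governing: min(58.0, 99.6, 65.8, 70.1) = 58.0 kips → bolt shear.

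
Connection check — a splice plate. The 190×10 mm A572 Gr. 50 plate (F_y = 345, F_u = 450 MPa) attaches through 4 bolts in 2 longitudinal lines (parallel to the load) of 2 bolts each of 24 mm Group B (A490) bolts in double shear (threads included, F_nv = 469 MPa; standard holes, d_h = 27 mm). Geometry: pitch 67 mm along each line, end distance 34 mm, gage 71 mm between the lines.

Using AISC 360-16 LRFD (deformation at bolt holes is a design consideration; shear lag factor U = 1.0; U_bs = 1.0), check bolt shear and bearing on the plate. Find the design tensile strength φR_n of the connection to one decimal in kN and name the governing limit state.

Bolt shear: A_b = π(24)²/4 = 452.39 mm². φR_n = 0.75 × 469 × 452.39 × 4 × 2 = 1273.0 kN.
Bearing (10 mm plate, F_u = 450 MPa): end bolts L_c = 34 − 27/2 = 20.5, R_n = min(1.2×20.5×10×450, 2.4×24×10×450) = 110.7 kN/bolt; interior L_c = 67 − 27 = 40, R_n = 216 kN/bolt. φR_n = 0.75 × (2×110.7 + 2×216) = 490.1 kN.
Governing: min(1273.0, 490.1) = 490.1 kN → bearing.

490.1 kN (bearing governs)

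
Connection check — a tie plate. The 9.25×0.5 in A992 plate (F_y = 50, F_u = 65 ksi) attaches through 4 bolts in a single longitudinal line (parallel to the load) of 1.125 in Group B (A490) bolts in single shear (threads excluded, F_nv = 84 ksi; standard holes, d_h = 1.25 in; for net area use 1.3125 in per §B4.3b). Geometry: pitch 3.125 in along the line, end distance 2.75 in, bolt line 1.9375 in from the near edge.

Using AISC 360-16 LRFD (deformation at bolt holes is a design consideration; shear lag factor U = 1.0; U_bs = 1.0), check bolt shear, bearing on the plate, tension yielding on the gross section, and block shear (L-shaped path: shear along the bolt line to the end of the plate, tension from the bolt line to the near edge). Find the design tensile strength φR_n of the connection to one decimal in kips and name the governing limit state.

141.4 kips (block shear governs)

Bolt shear: A_b = π(1.125)²/4 = 0.99402 in². φR_n = 0.75 × 84 × 0.99402 × 4 × 1 = 250.5 kips.
Bearing (0.5 in plate, F_u = 65 ksi): end bolts L_c = 2.75 − 1.25/2 = 2.125, R_n = min(1.2×2.125×0.5×65, 2.4×1.125×0.5×65) = 82.875 kips/bolt; interior L_c = 3.125 − 1.25 = 1.875, R_n = 73.125 kips/bolt. φR_n = 0.75 × (1×82.875 + 3×73.125) = 226.7 kips.
Tension yield (gross): A_g = 9.25×0.5 = 4.625 in². φR_n = 0.90 × 50 × 4.625 = 208.1 kips.
Block shear: shear path 1×[2.75+3×3.125] = 1×12.125 in, A_gv = 6.0625, A_nv = 1×(12.125 − 3.5×1.3125)×0.5 = 3.7656 in²; tension to near edge: (1.9375 − 0.5×1.3125)×0.5 = 0.64063 in². R_n = min(0.6×65×3.7656, 0.6×50×6.0625) + 1.0×65×0.64063 = min(146.86, 181.88) + 41.641 = 188.5 kips. φR_n = 0.75 × 188.5 = 141.4 kips.
Governing: min(250.5, 226.7, 208.1, 141.4) = 141.4 kips → block shear.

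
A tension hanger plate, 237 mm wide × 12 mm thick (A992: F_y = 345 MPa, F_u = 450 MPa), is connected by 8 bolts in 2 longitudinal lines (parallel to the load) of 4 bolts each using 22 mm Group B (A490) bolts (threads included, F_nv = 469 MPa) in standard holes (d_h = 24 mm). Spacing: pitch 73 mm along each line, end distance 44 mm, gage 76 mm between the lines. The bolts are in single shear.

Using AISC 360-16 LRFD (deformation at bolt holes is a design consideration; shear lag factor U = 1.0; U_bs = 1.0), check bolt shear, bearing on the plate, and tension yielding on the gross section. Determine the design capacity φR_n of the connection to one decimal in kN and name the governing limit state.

Bolt shear: A_b = π(22)²/4 = 380.13 mm². φR_n = 0.75 × 469 × 380.13 × 8 × 1 = 1069.7 kN.
Bearing (12 mm plate, F_u = 450 MPa): end bolts L_c = 44 − 24/2 = 32, R_n = min(1.2×32×12×450, 2.4×22×12×450) = 207.36 kN/bolt; interior L_c = 73 − 24 = 49, R_n = 285.12 kN/bolt. φR_n = 0.75 × (2×207.36 + 6×285.12) = 1594.1 kN.
Tension yield (gross): A_g = 237×12 = 2844 mm². φR_n = 0.90 × 345 × 2844 = 883.1 kN.
Governing: min(1069.7, 1594.1, 883.1) = 883.1 kN → gross-section yield.

883.1 kN (gross-section yield governs)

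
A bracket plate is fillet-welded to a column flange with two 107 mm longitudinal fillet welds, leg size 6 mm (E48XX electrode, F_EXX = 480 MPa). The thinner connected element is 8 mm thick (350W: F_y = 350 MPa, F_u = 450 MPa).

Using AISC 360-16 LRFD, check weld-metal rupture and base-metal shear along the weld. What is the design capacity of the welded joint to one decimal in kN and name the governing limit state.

Weld metal: throat = 0.707×6 = 4.242 mm, L = 2×107 = 214 mm. φR_n = 0.75 × 0.6 × 480 × 4.242 × 214 = 196.1 kN.
Base metal shear (8 mm plate): yield φR_n = 1.0×0.6×350×8×214 = 359.5 kN; rupture φR_n = 0.75×0.6×450×8×214 = 346.7 kN; take 346.7 kN (rupture).
Governing: min(196.1, 346.7) = 196.1 kN → weld metal.

196.1 kN (weld metal governs)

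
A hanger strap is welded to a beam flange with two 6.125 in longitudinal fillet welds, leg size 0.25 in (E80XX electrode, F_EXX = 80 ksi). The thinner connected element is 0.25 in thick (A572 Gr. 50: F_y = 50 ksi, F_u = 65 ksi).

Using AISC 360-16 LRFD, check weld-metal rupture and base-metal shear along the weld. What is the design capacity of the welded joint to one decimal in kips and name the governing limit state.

77.9 kips (weld metal governs)

Weld metal: throat = 0.707×0.25 = 0.17675 in, L = 2×6.125 = 12.25 in. φR_n = 0.75 × 0.6 × 80 × 0.17675 × 12.25 = 77.9 kips.
Base metal shear (0.25 in plate): yield φR_n = 1.0×0.6×50×0.25×12.25 = 91.9 kips; rupture φR_n = 0.75×0.6×65×0.25×12.25 = 89.6 kips; take 89.6 kips (rupture).
Governing: min(77.9, 89.6) = 77.9 kips → weld metal.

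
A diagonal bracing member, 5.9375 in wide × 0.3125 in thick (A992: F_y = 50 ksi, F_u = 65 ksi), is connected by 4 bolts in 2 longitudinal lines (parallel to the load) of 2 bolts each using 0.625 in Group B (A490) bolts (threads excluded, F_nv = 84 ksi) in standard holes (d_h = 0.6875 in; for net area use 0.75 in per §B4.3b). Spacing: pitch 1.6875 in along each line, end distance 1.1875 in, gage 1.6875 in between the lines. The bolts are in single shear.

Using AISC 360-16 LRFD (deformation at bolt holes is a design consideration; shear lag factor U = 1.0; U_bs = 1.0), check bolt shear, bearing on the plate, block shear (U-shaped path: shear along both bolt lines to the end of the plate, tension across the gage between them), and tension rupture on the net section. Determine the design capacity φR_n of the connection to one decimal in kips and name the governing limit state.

Bolt shear: A_b = π(0.625)²/4 = 0.3068 in². φR_n = 0.75 × 84 × 0.3068 × 4 × 1 = 77.3 kips.
Bearing (0.3125 in plate, F_u = 65 ksi): end bolts L_c = 1.1875 − 0.6875/2 = 0.84375, R_n = min(1.2×0.84375×0.3125×65, 2.4×0.625×0.3125×65) = 20.566 kips/bolt; interior L_c = 1.6875 − 0.6875 = 1, R_n = 24.375 kips/bolt. φR_n = 0.75 × (2×20.566 + 2×24.375) = 67.4 kips.
Block shear: shear path 2×[1.1875+1×1.6875] = 2×2.875 in, A_gv = 1.7969, A_nv = 2×(2.875 − 1.5×0.75)×0.3125 = 1.0938 in²; tension across gage: (1.6875 − 1×0.75)×0.3125 = 0.29297 in². R_n = min(0.6×65×1.0938, 0.6×50×1.7969) + 1.0×65×0.29297 = min(42.658, 53.907) + 19.043 = 61.701 kips. φR_n = 0.75 × 61.701 = 46.3 kips.
Tension rupture (net): A_n = (5.9375 − 2×0.75)×0.3125 = 1.3867 in² (U = 1.0, A_e = A_n). φR_n = 0.75 × 65 × 1.3867 = 67.6 kips.
Governing: min(77.3, 67.4, 46.3, 67.6) = 46.3 kips → block shear.

46.3 kips (block shear governs)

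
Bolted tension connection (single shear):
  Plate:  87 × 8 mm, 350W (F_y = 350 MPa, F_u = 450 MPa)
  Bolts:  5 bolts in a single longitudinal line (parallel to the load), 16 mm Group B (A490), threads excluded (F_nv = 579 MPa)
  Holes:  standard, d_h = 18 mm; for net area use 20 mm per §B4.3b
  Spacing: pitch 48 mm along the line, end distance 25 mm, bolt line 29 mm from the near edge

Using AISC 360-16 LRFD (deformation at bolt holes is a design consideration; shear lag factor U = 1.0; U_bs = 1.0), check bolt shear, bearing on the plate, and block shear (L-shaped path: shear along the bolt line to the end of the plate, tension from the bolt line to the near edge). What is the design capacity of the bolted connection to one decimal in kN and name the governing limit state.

257.0 kN (block shear governs)

Bolt shear: A_b = π(16)²/4 = 201.06 mm². φR_n = 0.75 × 579 × 201.06 × 5 × 1 = 436.6 kN.
Bearing (8 mm plate, F_u = 450 MPa): end bolts L_c = 25 − 18/2 = 16, R_n = min(1.2×16×8×450, 2.4×16×8×450) = 69.12 kN/bolt; interior L_c = 48 − 18 = 30, R_n = 129.6 kN/bolt. φR_n = 0.75 × (1×69.12 + 4×129.6) = 440.6 kN.
Block shear: shear path 1×[25+4×48] = 1×217 mm, A_gv = 1736, A_nv = 1×(217 − 4.5×20)×8 = 1016 mm²; tension to near edge: (29 − 0.5×20)×8 = 152 mm². R_n = min(0.6×450×1016, 0.6×350×1736) + 1.0×450×152 = min(274.32, 364.56) + 68.4 = 342.72 kN. φR_n = 0.75 × 342.72 = 257.0 kN.
Governing: min(436.6, 440.6, 257.0) = 257.0 kN → block shear.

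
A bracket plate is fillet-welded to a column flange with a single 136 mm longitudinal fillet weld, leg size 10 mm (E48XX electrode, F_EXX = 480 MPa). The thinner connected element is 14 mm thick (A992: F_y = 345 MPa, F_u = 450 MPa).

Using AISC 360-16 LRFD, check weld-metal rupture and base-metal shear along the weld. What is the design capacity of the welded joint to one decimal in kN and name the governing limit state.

Weld metal: throat = 0.707×10 = 7.07 mm, L = 136 mm. φR_n = 0.75 × 0.6 × 480 × 7.07 × 136 = 207.7 kN.
Base metal shear (14 mm plate): yield φR_n = 1.0×0.6×345×14×136 = 394.1 kN; rupture φR_n = 0.75×0.6×450×14×136 = 385.6 kN; take 385.6 kN (rupture).
Governing: min(207.7, 385.6) = 207.7 kN → weld metal.

207.7 kN (weld metal governs)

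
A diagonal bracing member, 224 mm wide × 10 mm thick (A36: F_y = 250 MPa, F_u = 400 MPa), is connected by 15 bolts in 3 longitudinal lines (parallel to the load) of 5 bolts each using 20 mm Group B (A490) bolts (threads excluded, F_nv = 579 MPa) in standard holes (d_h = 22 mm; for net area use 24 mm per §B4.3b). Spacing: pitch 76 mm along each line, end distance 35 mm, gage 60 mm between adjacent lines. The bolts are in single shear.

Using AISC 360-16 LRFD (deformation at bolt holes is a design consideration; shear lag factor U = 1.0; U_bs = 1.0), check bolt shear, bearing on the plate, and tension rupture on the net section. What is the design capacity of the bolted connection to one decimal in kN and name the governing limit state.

Bolt shear: A_b = π(20)²/4 = 314.16 mm². φR_n = 0.75 × 579 × 314.16 × 15 × 1 = 2046.4 kN.
Bearing (10 mm plate, F_u = 400 MPa): end bolts L_c = 35 − 22/2 = 24, R_n = min(1.2×24×10×400, 2.4×20×10×400) = 115.2 kN/bolt; interior L_c = 76 − 22 = 54, R_n = 192 kN/bolt. φR_n = 0.75 × (3×115.2 + 12×192) = 1987.2 kN.
Tension rupture (net): A_n = (224 − 3×24)×10 = 1520 mm² (U = 1.0, A_e = A_n). φR_n = 0.75 × 400 × 1520 = 456.0 kN.
Governing: min(2046.4, 1987.2, 456.0) = 456.0 kN → net-section rupture.

456.0 kN (net-section rupture governs)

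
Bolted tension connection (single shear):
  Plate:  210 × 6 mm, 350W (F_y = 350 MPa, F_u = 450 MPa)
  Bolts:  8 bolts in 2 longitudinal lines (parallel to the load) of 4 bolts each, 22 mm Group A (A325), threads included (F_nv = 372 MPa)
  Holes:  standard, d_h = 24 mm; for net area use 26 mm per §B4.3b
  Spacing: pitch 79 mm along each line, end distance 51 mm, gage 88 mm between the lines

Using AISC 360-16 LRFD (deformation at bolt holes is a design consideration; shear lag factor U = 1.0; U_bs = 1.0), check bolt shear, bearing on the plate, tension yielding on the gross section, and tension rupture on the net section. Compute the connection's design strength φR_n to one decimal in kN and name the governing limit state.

320.0 kN (net-section rupture governs)

Bolt shear: A_b = π(22)²/4 = 380.13 mm². φR_n = 0.75 × 372 × 380.13 × 8 × 1 = 848.5 kN.
Bearing (6 mm plate, F_u = 450 MPa): end bolts L_c = 51 − 24/2 = 39, R_n = min(1.2×39×6×450, 2.4×22×6×450) = 126.36 kN/bolt; interior L_c = 79 − 24 = 55, R_n = 142.56 kN/bolt. φR_n = 0.75 × (2×126.36 + 6×142.56) = 831.1 kN.
Tension yield (gross): A_g = 210×6 = 1260 mm². φR_n = 0.90 × 350 × 1260 = 396.9 kN.
Tension rupture (net): A_n = (210 − 2×26)×6 = 948 mm² (U = 1.0, A_e = A_n). φR_n = 0.75 × 450 × 948 = 320.0 kN.
Governing: min(848.5, 831.1, 396.9, 320.0) = 320.0 kN → net-section rupture.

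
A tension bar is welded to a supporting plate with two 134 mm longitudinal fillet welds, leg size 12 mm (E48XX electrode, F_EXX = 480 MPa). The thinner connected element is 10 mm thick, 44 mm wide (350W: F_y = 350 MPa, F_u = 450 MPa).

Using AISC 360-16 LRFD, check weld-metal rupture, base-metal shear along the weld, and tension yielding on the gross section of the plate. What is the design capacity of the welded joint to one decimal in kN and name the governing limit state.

Weld metal: throat = 0.707×12 = 8.484 mm, L = 2×134 = 268 mm. φR_n = 0.75 × 0.6 × 480 × 8.484 × 268 = 491.1 kN.
Base metal shear (10 mm plate): yield φR_n = 1.0×0.6×350×10×268 = 562.8 kN; rupture φR_n = 0.75×0.6×450×10×268 = 542.7 kN; take 542.7 kN (rupture).
Tension yield (gross): A_g = 44×10 = 440 mm². φR_n = 0.90 × 350 × 440 = 138.6 kN.
Governing: min(491.1, 542.7, 138.6) = 138.6 kN → gross-section yield.

138.6 kN (gross-section yield governs)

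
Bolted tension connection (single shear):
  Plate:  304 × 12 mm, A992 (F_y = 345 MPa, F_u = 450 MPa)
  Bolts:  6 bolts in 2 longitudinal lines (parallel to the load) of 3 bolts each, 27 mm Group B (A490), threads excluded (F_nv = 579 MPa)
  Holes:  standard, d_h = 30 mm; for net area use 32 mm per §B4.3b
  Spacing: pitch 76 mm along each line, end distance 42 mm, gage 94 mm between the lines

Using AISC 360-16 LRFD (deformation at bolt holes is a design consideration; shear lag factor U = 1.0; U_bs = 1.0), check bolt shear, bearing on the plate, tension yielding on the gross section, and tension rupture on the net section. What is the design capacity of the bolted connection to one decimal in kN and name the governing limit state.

Bolt shear: A_b = π(27)²/4 = 572.56 mm². φR_n = 0.75 × 579 × 572.56 × 6 × 1 = 1491.8 kN.
Bearing (12 mm plate, F_u = 450 MPa): end bolts L_c = 42 − 30/2 = 27, R_n = min(1.2×27×12×450, 2.4×27×12×450) = 174.96 kN/bolt; interior L_c = 76 − 30 = 46, R_n = 298.08 kN/bolt. φR_n = 0.75 × (2×174.96 + 4×298.08) = 1156.7 kN.
Tension yield (gross): A_g = 304×12 = 3648 mm². φR_n = 0.90 × 345 × 3648 = 1132.7 kN.
Tension rupture (net): A_n = (304 − 2×32)×12 = 2880 mm² (U = 1.0, A_e = A_n). φR_n = 0.75 × 450 × 2880 = 972.0 kN.
Governing: min(1491.8, 1156.7, 1132.7, 972.0) = 972.0 kN → net-section rupture.

972.0 kN (net-section rupture governs)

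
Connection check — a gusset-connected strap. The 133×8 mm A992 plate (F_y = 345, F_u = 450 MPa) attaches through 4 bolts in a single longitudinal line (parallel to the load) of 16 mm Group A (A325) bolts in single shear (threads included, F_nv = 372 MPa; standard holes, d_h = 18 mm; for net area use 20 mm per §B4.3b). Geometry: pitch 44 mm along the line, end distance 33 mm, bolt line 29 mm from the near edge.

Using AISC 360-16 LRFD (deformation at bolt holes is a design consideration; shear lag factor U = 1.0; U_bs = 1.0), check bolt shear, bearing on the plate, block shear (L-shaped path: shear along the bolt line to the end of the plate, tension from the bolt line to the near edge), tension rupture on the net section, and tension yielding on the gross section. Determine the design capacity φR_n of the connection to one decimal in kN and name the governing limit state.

205.2 kN (block shear governs)

Bolt shear: A_b = π(16)²/4 = 201.06 mm². φR_n = 0.75 × 372 × 201.06 × 4 × 1 = 224.4 kN.
Bearing (8 mm plate, F_u = 450 MPa): end bolts L_c = 33 − 18/2 = 24, R_n = min(1.2×24×8×450, 2.4×16×8×450) = 103.68 kN/bolt; interior L_c = 44 − 18 = 26, R_n = 112.32 kN/bolt. φR_n = 0.75 × (1×103.68 + 3×112.32) = 330.5 kN.
Block shear: shear path 1×[33+3×44] = 1×165 mm, A_gv = 1320, A_nv = 1×(165 − 3.5×20)×8 = 760 mm²; tension to near edge: (29 − 0.5×20)×8 = 152 mm². R_n = min(0.6×450×760, 0.6×345×1320) + 1.0×450×152 = min(205.2, 273.24) + 68.4 = 273.6 kN. φR_n = 0.75 × 273.6 = 205.2 kN.
Tension rupture (net): A_n = (133 − 1×20)×8 = 904 mm² (U = 1.0, A_e = A_n). φR_n = 0.75 × 450 × 904 = 305.1 kN.
Tension yield (gross): A_g = 133×8 = 1064 mm². φR_n = 0.90 × 345 × 1064 = 330.4 kN.
Governing: min(224.4, 330.5, 205.2, 305.1, 330.4) = 205.2 kN → block shear.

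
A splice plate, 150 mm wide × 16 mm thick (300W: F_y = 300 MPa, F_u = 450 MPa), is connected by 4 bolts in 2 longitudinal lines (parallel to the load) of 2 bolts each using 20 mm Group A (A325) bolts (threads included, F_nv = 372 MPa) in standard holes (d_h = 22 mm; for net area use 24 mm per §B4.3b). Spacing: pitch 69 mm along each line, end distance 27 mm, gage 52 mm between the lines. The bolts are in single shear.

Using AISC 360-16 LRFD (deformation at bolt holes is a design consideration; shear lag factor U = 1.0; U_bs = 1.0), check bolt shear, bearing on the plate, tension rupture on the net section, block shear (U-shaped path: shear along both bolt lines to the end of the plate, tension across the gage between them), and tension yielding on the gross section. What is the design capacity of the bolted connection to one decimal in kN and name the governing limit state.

Bolt shear: A_b = π(20)²/4 = 314.16 mm². φR_n = 0.75 × 372 × 314.16 × 4 × 1 = 350.6 kN.
Bearing (16 mm plate, F_u = 450 MPa): end bolts L_c = 27 − 22/2 = 16, R_n = min(1.2×16×16×450, 2.4×20×16×450) = 138.24 kN/bolt; interior L_c = 69 − 22 = 47, R_n = 345.6 kN/bolt. φR_n = 0.75 × (2×138.24 + 2×345.6) = 725.8 kN.
Tension rupture (net): A_n = (150 − 2×24)×16 = 1632 mm² (U = 1.0, A_e = A_n). φR_n = 0.75 × 450 × 1632 = 550.8 kN.
Block shear: shear path 2×[27+1×69] = 2×96 mm, A_gv = 3072, A_nv = 2×(96 − 1.5×24)×16 = 1920 mm²; tension across gage: (52 − 1×24)×16 = 448 mm². R_n = min(0.6×450×1920, 0.6×300×3072) + 1.0×450×448 = min(518.4, 552.96) + 201.6 = 720 kN. φR_n = 0.75 × 720 = 540.0 kN.
Tension yield (gross): A_g = 150×16 = 2400 mm². φR_n = 0.90 × 300 × 2400 = 648.0 kN.
Governing: min(350.6, 725.8, 550.8, 540.0, 648.0) = 350.6 kN → bolt shear.

350.6 kN (bolt shear governs)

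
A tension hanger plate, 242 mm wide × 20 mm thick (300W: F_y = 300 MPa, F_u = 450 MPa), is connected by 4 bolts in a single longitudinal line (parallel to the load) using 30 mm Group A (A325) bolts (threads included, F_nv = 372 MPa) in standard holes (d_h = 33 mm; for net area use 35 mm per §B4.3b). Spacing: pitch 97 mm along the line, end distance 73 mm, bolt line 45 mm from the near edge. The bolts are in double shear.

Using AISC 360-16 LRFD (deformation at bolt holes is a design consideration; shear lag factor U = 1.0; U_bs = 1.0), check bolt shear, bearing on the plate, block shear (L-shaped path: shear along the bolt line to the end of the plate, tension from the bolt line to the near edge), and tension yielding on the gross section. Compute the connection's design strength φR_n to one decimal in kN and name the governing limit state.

Bolt shear: A_b = π(30)²/4 = 706.86 mm². φR_n = 0.75 × 372 × 706.86 × 4 × 2 = 1577.7 kN.
Bearing (20 mm plate, F_u = 450 MPa): end bolts L_c = 73 − 33/2 = 56.5, R_n = min(1.2×56.5×20×450, 2.4×30×20×450) = 610.2 kN/bolt; interior L_c = 97 − 33 = 64, R_n = 648 kN/bolt. φR_n = 0.75 × (1×610.2 + 3×648) = 1915.7 kN.
Block shear: shear path 1×[73+3×97] = 1×364 mm, A_gv = 7280, A_nv = 1×(364 − 3.5×35)×20 = 4830 mm²; tension to near edge: (45 − 0.5×35)×20 = 550 mm². R_n = min(0.6×450×4830, 0.6×300×7280) + 1.0×450×550 = min(1304.1, 1310.4) + 247.5 = 1551.6 kN. φR_n = 0.75 × 1551.6 = 1163.7 kN.
Tension yield (gross): A_g = 242×20 = 4840 mm². φR_n = 0.90 × 300 × 4840 = 1306.8 kN.
Governing: min(1577.7, 1915.7, 1163.7, 1306.8) = 1163.7 kN → block shear.

1163.7 kN (block shear governs)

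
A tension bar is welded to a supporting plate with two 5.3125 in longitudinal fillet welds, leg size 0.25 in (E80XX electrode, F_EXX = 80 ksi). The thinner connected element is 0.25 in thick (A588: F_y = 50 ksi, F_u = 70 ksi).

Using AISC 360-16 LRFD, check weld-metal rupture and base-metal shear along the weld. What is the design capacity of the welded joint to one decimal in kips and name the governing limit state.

Weld metal: throat = 0.707×0.25 = 0.17675 in, L = 2×5.3125 = 10.625 in. φR_n = 0.75 × 0.6 × 80 × 0.17675 × 10.625 = 67.6 kips.
Base metal shear (0.25 in plate): yield φR_n = 1.0×0.6×50×0.25×10.625 = 79.7 kips; rupture φR_n = 0.75×0.6×70×0.25×10.625 = 83.7 kips; take 79.7 kips (yield).
Governing: min(67.6, 79.7) = 67.6 kips → weld metal.

67.6 kips (weld metal governs)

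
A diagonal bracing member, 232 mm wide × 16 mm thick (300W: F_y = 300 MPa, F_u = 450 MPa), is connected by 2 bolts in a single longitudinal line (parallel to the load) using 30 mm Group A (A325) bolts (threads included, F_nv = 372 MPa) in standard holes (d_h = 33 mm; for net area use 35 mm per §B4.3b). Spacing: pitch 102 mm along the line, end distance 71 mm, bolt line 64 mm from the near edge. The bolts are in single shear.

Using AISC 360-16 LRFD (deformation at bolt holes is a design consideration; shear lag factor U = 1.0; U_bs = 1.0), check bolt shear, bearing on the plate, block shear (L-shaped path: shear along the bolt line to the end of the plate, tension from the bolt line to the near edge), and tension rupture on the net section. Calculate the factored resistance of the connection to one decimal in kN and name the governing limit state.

Bolt shear: A_b = π(30)²/4 = 706.86 mm². φR_n = 0.75 × 372 × 706.86 × 2 × 1 = 394.4 kN.
Bearing (16 mm plate, F_u = 450 MPa): end bolts L_c = 71 − 33/2 = 54.5, R_n = min(1.2×54.5×16×450, 2.4×30×16×450) = 470.88 kN/bolt; interior L_c = 102 − 33 = 69, R_n = 518.4 kN/bolt. φR_n = 0.75 × (1×470.88 + 1×518.4) = 742.0 kN.
Block shear: shear path 1×[71+1×102] = 1×173 mm, A_gv = 2768, A_nv = 1×(173 − 1.5×35)×16 = 1928 mm²; tension to near edge: (64 − 0.5×35)×16 = 744 mm². R_n = min(0.6×450×1928, 0.6×300×2768) + 1.0×450×744 = min(520.56, 498.24) + 334.8 = 833.04 kN. φR_n = 0.75 × 833.04 = 624.8 kN.
Tension rupture (net): A_n = (232 − 1×35)×16 = 3152 mm² (U = 1.0, A_e = A_n). φR_n = 0.75 × 450 × 3152 = 1063.8 kN.
Governing: min(394.4, 742.0, 624.8, 1063.8) = 394.4 kN → bolt shear.

394.4 kN (bolt shear governs)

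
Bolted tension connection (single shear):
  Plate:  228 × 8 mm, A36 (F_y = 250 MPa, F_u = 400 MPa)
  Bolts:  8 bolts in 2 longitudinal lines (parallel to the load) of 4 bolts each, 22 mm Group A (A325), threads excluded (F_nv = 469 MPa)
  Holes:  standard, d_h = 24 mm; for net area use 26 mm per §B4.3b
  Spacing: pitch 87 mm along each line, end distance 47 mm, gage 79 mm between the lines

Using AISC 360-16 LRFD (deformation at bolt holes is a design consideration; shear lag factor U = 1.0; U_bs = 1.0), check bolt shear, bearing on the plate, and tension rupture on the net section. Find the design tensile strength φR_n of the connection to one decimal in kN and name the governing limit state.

Bolt shear: A_b = π(22)²/4 = 380.13 mm². φR_n = 0.75 × 469 × 380.13 × 8 × 1 = 1069.7 kN.
Bearing (8 mm plate, F_u = 400 MPa): end bolts L_c = 47 − 24/2 = 35, R_n = min(1.2×35×8×400, 2.4×22×8×400) = 134.4 kN/bolt; interior L_c = 87 − 24 = 63, R_n = 168.96 kN/bolt. φR_n = 0.75 × (2×134.4 + 6×168.96) = 961.9 kN.
Tension rupture (net): A_n = (228 − 2×26)×8 = 1408 mm² (U = 1.0, A_e = A_n). φR_n = 0.75 × 400 × 1408 = 422.4 kN.
Governing: min(1069.7, 961.9, 422.4) = 422.4 kN → net-section rupture.

422.4 kN (net-section rupture governs)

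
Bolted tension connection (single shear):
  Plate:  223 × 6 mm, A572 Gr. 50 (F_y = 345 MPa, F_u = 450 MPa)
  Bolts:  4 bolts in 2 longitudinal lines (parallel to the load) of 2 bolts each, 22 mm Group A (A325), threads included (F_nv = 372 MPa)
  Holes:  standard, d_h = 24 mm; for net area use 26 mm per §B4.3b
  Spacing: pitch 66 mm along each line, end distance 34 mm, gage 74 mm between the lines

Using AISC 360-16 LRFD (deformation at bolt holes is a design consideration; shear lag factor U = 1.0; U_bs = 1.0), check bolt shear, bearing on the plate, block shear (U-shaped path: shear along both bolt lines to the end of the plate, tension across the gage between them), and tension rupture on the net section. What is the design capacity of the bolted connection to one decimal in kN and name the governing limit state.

245.4 kN (block shear governs)

Bolt shear: A_b = π(22)²/4 = 380.13 mm². φR_n = 0.75 × 372 × 380.13 × 4 × 1 = 424.2 kN.
Bearing (6 mm plate, F_u = 450 MPa): end bolts L_c = 34 − 24/2 = 22, R_n = min(1.2×22×6×450, 2.4×22×6×450) = 71.28 kN/bolt; interior L_c = 66 − 24 = 42, R_n = 136.08 kN/bolt. φR_n = 0.75 × (2×71.28 + 2×136.08) = 311.0 kN.
Block shear: shear path 2×[34+1×66] = 2×100 mm, A_gv = 1200, A_nv = 2×(100 − 1.5×26)×6 = 732 mm²; tension across gage: (74 − 1×26)×6 = 288 mm². R_n = min(0.6×450×732, 0.6×345×1200) + 1.0×450×288 = min(197.64, 248.4) + 129.6 = 327.24 kN. φR_n = 0.75 × 327.24 = 245.4 kN.
Tension rupture (net): A_n = (223 − 2×26)×6 = 1026 mm² (U = 1.0, A_e = A_n). φR_n = 0.75 × 450 × 1026 = 346.3 kN.
Governing: min(424.2, 311.0, 245.4, 346.3) = 245.4 kN → block shear.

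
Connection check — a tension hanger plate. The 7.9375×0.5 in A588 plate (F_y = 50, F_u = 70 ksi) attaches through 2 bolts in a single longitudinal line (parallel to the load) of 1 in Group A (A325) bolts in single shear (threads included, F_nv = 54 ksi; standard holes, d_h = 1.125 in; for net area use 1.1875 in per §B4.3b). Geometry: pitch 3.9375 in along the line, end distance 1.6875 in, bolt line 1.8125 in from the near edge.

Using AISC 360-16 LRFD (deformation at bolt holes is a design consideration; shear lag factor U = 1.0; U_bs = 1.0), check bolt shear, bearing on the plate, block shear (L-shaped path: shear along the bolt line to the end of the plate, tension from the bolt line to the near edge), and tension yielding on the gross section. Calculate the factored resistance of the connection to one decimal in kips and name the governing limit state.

63.6 kips (bolt shear governs)

Bolt shear: A_b = π(1)²/4 = 0.7854 in². φR_n = 0.75 × 54 × 0.7854 × 2 × 1 = 63.6 kips.
Bearing (0.5 in plate, F_u = 70 ksi): end bolts L_c = 1.6875 − 1.125/2 = 1.125, R_n = min(1.2×1.125×0.5×70, 2.4×1×0.5×70) = 47.25 kips/bolt; interior L_c = 3.9375 − 1.125 = 2.8125, R_n = 84 kips/bolt. φR_n = 0.75 × (1×47.25 + 1×84) = 98.4 kips.
Block shear: shear path 1×[1.6875+1×3.9375] = 1×5.625 in, A_gv = 2.8125, A_nv = 1×(5.625 − 1.5×1.1875)×0.5 = 1.9219 in²; tension to near edge: (1.8125 − 0.5×1.1875)×0.5 = 0.60938 in². R_n = min(0.6×70×1.9219, 0.6×50×2.8125) + 1.0×70×0.60938 = min(80.72, 84.375) + 42.657 = 123.38 kips. φR_n = 0.75 × 123.38 = 92.5 kips.
Tension yield (gross): A_g = 7.9375×0.5 = 3.9688 in². φR_n = 0.90 × 50 × 3.9688 = 178.6 kips.
Governing: min(63.6, 98.4, 92.5, 178.6) = 63.6 kips → bolt shear.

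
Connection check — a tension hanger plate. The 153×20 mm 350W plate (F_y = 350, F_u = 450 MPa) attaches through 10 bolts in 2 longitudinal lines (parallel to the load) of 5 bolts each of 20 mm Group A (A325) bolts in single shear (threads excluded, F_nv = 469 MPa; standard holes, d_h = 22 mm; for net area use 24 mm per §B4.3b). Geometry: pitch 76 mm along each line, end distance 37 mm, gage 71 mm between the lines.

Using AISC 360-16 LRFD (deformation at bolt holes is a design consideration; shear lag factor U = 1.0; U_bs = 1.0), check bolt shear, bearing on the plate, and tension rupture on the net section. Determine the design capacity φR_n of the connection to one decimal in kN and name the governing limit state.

Bolt shear: A_b = π(20)²/4 = 314.16 mm². φR_n = 0.75 × 469 × 314.16 × 10 × 1 = 1105.1 kN.
Bearing (20 mm plate, F_u = 450 MPa): end bolts L_c = 37 − 22/2 = 26, R_n = min(1.2×26×20×450, 2.4×20×20×450) = 280.8 kN/bolt; interior L_c = 76 − 22 = 54, R_n = 432 kN/bolt. φR_n = 0.75 × (2×280.8 + 8×432) = 3013.2 kN.
Tension rupture (net): A_n = (153 − 2×24)×20 = 2100 mm² (U = 1.0, A_e = A_n). φR_n = 0.75 × 450 × 2100 = 708.8 kN.
Governing: min(1105.1, 3013.2, 708.8) = 708.8 kN → net-section rupture.

708.8 kN (net-section rupture governs)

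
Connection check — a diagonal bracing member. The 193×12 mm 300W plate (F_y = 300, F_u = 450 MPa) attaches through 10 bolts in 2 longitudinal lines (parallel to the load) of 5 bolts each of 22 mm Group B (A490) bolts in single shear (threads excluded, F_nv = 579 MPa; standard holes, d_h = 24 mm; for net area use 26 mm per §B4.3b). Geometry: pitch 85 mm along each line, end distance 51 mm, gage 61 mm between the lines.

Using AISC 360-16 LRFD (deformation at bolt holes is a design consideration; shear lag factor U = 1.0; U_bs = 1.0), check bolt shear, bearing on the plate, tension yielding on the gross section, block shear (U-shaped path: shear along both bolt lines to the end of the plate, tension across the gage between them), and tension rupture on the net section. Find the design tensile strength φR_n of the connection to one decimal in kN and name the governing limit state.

571.1 kN (net-section rupture governs)

Bolt shear: A_b = π(22)²/4 = 380.13 mm². φR_n = 0.75 × 579 × 380.13 × 10 × 1 = 1650.7 kN.
Bearing (12 mm plate, F_u = 450 MPa): end bolts L_c = 51 − 24/2 = 39, R_n = min(1.2×39×12×450, 2.4×22×12×450) = 252.72 kN/bolt; interior L_c = 85 − 24 = 61, R_n = 285.12 kN/bolt. φR_n = 0.75 × (2×252.72 + 8×285.12) = 2089.8 kN.
Tension yield (gross): A_g = 193×12 = 2316 mm². φR_n = 0.90 × 300 × 2316 = 625.3 kN.
Block shear: shear path 2×[51+4×85] = 2×391 mm, A_gv = 9384, A_nv = 2×(391 − 4.5×26)×12 = 6576 mm²; tension across gage: (61 − 1×26)×12 = 420 mm². R_n = min(0.6×450×6576, 0.6×300×9384) + 1.0×450×420 = min(1775.5, 1689.1) + 189 = 1878.1 kN. φR_n = 0.75 × 1878.1 = 1408.6 kN.
Tension rupture (net): A_n = (193 − 2×26)×12 = 1692 mm² (U = 1.0, A_e = A_n). φR_n = 0.75 × 450 × 1692 = 571.1 kN.
Governing: min(1650.7, 2089.8, 625.3, 1408.6, 571.1) = 571.1 kN → net-section rupture.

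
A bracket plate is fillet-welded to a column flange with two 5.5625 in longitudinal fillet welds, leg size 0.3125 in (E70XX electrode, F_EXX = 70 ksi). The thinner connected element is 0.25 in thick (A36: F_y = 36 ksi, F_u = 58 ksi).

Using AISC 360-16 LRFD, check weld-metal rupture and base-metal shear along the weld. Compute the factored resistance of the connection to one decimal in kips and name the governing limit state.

Weld metal: throat = 0.707×0.3125 = 0.22094 in, L = 2×5.5625 = 11.125 in. φR_n = 0.75 × 0.6 × 70 × 0.22094 × 11.125 = 77.4 kips.
Base metal shear (0.25 in plate): yield φR_n = 1.0×0.6×36×0.25×11.125 = 60.1 kips; rupture φR_n = 0.75×0.6×58×0.25×11.125 = 72.6 kips; take 60.1 kips (yield).
Governing: min(77.4, 60.1) = 60.1 kips → base-metal shear.

60.1 kips (base-metal shear governs)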